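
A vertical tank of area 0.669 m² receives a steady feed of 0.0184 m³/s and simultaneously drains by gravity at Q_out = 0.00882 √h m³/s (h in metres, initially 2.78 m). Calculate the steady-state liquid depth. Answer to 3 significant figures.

Level balance: A dh/dt = 0.0184 − 0.00882 √h. Setting dh/dt = 0:
Q_in = 0.00882 √h_ss ⇒ √h_ss = 0.0184/0.00882 = 2.0862.
h_ss = 2.0862² = 4.3521 m. (Since h₀ = 2.78 m < h_ss, the level will rise toward this value.)

4.35 m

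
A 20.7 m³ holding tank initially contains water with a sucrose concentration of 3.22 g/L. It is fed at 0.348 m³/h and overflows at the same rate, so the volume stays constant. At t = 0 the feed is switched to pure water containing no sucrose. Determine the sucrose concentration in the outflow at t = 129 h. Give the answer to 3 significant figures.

0.368 g/L

Transient balance on the dissolved component: V dC/dt = Q(C_in − C).
Time constant τ = V/Q = 20.7/0.348 = 59.483 h.
Integrating: C(t) = C_in + (C₀ − C_in) e^(−t/τ).
C(129) = 0 + (3.22 − 0)·e^(−129/59.483) = 0 + (3.2200)·0.11433 = 0.36813 g/L.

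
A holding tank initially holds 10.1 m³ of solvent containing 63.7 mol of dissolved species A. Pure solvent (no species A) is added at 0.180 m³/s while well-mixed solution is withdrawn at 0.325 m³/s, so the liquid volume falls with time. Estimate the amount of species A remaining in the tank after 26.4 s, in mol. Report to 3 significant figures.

21.9 mol

Total volume: dV/dt = Q_in − Q_out = -0.14500 m³/s, so V(t) = 10.1 − 0.14500 t and V(26.4) = 6.2720 m³.
Solute balance: dm/dt = 0 − Q_out C = −Q_out m/V(t).
Separate: dm/m = −Q_out dt/V(t) ⇒ ln(m/m₀) = −(Q_out/(Q_in−Q_out)) ln(V/V₀).
m = m₀ (V₀/V)^(Q_out/(Q_in−Q_out)) = 63.7 × (10.1/6.2720)^(-2.2414) = 21.896 mol.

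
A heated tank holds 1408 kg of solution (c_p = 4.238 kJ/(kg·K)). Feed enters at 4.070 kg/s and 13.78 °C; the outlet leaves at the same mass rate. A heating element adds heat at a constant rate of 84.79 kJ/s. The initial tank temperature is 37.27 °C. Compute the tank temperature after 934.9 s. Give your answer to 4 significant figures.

Heat balance on the well-mixed liquid: M c_p dT/dt = ṁ c_p (T_in − T) + 84.79.
τ = M/ṁ = 345.946 s; T_ss = T_in + Q̇/(ṁ c_p) = 13.78 + 84.79/(4.070·4.238) = 18.6957 °C.
Solution: T(t) = T_ss + (T₀ − T_ss) e^(−t/τ).
T(934.9) = 18.6957 + (18.5743)·e^(−934.9/345.946) = 18.6957 + (18.5743)·0.0670414 = 19.9410 °C.

19.94 °C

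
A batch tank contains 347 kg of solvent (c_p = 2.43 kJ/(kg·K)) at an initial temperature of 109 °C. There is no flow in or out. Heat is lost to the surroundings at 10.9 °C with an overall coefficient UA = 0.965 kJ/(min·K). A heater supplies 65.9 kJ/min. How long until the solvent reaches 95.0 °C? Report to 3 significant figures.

Energy balance: M c_p dT/dt = −UA(T − T_amb) + Q̇.
τ = M c_p/UA = 873.79 min; T_ss = T_amb + Q̇/UA = 10.9 + 65.9/0.965 = 79.190 °C.
T(t) = T_ss + (T₀ − T_ss)e^(−t/τ); set T = 95.0:
t = −τ ln[(T − T_ss)/(T₀ − T_ss)] = −873.79 · ln(0.53036) = 554.16 min.

554 min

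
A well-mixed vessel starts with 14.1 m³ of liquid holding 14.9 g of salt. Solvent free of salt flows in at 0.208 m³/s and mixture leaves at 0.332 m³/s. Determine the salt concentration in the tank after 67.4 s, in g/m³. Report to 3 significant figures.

Total volume: dV/dt = Q_in − Q_out = -0.12400 m³/s, so V(t) = 14.1 − 0.12400 t and V(67.4) = 5.7424 m³.
Species balance (pure solvent in): dm/dt = −Q_out · m/V(t).
dm/m = −Q_out dt/(V₀ − 0.12400 t); integrating gives ln(m/m₀) = −(Q_out/(Q_in−Q_out)) ln(V/V₀).
m = m₀ (V₀/V)^(Q_out/(Q_in−Q_out)) = 14.9 × (14.1/5.7424)^(-2.6774) = 1.3448 g.
C = m/V = 1.3448/5.7424 = 0.23419 g/m³.

0.234 g/m³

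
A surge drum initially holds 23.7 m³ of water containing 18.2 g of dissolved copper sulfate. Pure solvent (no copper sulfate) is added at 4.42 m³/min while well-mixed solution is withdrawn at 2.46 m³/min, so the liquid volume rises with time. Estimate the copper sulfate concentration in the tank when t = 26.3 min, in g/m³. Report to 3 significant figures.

Total volume: dV/dt = Q_in − Q_out = 1.9600 m³/min, so V(t) = 23.7 + 1.9600 t and V(26.3) = 75.248 m³.
Solute balance: dm/dt = 0 − Q_out C = −Q_out m/V(t).
dm/m = −Q_out dt/(V₀ + 1.9600 t); integrating gives ln(m/m₀) = −(Q_out/(Q_in−Q_out)) ln(V/V₀).
m = m₀ (V₀/V)^(Q_out/(Q_in−Q_out)) = 18.2 × (23.7/75.248)^(1.2551) = 4.2690 g.
C = m/V = 4.2690/75.248 = 0.056733 g/m³.

0.0567 g/m³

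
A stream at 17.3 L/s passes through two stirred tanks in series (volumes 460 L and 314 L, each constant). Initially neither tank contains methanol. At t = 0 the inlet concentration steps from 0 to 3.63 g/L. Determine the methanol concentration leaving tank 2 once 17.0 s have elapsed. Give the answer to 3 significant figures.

Each tank obeys Vᵢ dCᵢ/dt = Q(Cᵢ₋₁ − Cᵢ), so τᵢ = Vᵢ/Q.
τ₁ = 460/17.3 = 26.590 s; τ₂ = 314/17.3 = 18.150 s.
Solving the cascade with C₁(0)=C₂(0)=0 gives C₂(t) = C_in[1 − (τ₁ e^(−t/τ₁) − τ₂ e^(−t/τ₂))/(τ₁ − τ₂)].
At t = 17.0: e^(−t/τ₁) = 0.52764, e^(−t/τ₂) = 0.39195.
C₂ = 3.63·[1 − (26.590·0.52764 − 18.150·0.39195)/(8.4393)] = 3.63·0.18054 = 0.65537 g/L.

0.655 g/L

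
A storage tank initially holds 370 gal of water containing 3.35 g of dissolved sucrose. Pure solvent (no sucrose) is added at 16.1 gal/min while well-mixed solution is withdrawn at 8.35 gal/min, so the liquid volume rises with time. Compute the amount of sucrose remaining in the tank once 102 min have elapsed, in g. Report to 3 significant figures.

Let m(t) be the amount of sucrose. Volume: V(t) = V₀ + (Q_in − Q_out) t = 370 + 7.7500 t; V(102) = 1160.5 gal.
No sucrose enters, so dm/dt = −Q_out · (m/V).
dm/m = −Q_out dt/(V₀ + 7.7500 t); integrating gives ln(m/m₀) = −(Q_out/(Q_in−Q_out)) ln(V/V₀).
m = m₀ (V₀/V)^(Q_out/(Q_in−Q_out)) = 3.35 × (370/1160.5)^(1.0774) = 0.97761 g.

0.978 g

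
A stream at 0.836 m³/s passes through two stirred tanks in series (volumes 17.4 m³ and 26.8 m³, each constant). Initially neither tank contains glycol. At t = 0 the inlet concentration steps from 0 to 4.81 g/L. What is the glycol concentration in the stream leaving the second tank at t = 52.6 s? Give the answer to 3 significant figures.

2.86 g/L

Each tank obeys Vᵢ dCᵢ/dt = Q(Cᵢ₋₁ − Cᵢ), so τᵢ = Vᵢ/Q.
τ₁ = 17.4/0.836 = 20.813 s; τ₂ = 26.8/0.836 = 32.057 s.
Solving the cascade with C₁(0)=C₂(0)=0 gives C₂(t) = C_in[1 − (τ₁ e^(−t/τ₁) − τ₂ e^(−t/τ₂))/(τ₁ − τ₂)].
At t = 52.6: e^(−t/τ₁) = 0.079881, e^(−t/τ₂) = 0.19382.
C₂ = 4.81·[1 − (20.813·0.079881 − 32.057·0.19382)/(-11.244)] = 4.81·0.59526 = 2.8632 g/L.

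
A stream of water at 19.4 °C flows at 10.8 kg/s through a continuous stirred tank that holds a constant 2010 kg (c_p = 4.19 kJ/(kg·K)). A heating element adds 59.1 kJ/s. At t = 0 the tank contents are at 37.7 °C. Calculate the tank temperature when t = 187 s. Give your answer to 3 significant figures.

M c_p dT/dt = ṁ c_p (T_in − T) + Q̇.
τ = M/ṁ = 186.11 s; T_ss = T_in + Q̇/(ṁ c_p) = 19.4 + 59.1/(10.8·4.19) = 20.706 °C.
Solution: T(t) = T_ss + (T₀ − T_ss) e^(−t/τ).
T(187) = 20.706 + (16.994)·e^(−187/186.11) = 20.706 + (16.994)·0.36613 = 26.928 °C.

26.9 °C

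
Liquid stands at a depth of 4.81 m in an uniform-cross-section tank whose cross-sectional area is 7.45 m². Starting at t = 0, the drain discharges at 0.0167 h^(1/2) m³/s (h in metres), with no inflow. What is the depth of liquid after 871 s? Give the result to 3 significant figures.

1.48 m

With no inflow, A dh/dt = −0.0167 √h.
This is separable: 2 d(√h)/dt = −0.0167/A, so √h = √h₀ − (0.0167/(2A)) t.
√h = √4.81 − 0.0167·871/(2·7.45) = 2.1932 − 0.97622 = 1.2169.
h = 1.2169² = 1.4810 m.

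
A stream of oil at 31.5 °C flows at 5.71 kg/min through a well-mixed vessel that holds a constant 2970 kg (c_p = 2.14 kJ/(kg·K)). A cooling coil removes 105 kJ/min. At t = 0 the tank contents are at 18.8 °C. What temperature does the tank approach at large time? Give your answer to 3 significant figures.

22.9 °C

First-law balance (no shaft work): M c_p dT/dt = ṁ c_p (T_in − T) − 105.
At steady state dT/dt = 0 ⇒ T_ss = T_in − Q̇/(ṁ c_p) = 31.5 − 105/(5.71·2.14) = 22.907 °C.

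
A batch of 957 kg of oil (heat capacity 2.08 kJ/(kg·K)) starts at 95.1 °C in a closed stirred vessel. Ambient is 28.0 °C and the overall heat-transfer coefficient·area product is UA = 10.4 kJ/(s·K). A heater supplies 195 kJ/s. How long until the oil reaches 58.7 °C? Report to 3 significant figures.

M c_p dT/dt = −UA(T − T_amb) + Q̇.
τ = M c_p/UA = 191.40 s; T_ss = T_amb + Q̇/UA = 28.0 + 195/10.4 = 46.750 °C.
T(t) = T_ss + (T₀ − T_ss)e^(−t/τ); set T = 58.7:
t = −τ ln[(T − T_ss)/(T₀ − T_ss)] = −191.40 · ln(0.24716) = 267.53 s.

268 s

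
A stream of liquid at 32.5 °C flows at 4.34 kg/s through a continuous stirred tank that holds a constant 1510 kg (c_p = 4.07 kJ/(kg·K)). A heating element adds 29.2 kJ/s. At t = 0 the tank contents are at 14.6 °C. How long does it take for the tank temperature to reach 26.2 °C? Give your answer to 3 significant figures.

M c_p dT/dt = ṁ c_p (T_in − T) + Q̇.
τ = M/ṁ = 347.93 s; T_ss = T_in + Q̇/(ṁ c_p) = 34.153 °C.
T(t) = T_ss + (T₀ − T_ss) e^(−t/τ). Set T = 26.2:
e^(−t/τ) = (26.2 − 34.153)/(14.6 − 34.153) = 0.40674
t = −347.93 · ln(0.40674) = 312.98 s.

313 s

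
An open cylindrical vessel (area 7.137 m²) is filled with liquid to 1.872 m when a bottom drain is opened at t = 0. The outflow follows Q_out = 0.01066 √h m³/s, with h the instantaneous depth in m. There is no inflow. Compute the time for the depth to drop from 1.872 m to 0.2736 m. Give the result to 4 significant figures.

1132 s

With no inflow, A dh/dt = −0.01066 √h.
This is separable: 2 d(√h)/dt = −0.01066/A, so √h = √h₀ − (0.01066/(2A)) t.
t = 2A(√h₀ − √h)/0.01066 = 2·7.137·(√1.872 − √0.2736)/0.01066
  = 14.2740 × (1.36821 − 0.523068) / 0.01066 = 1131.67 s.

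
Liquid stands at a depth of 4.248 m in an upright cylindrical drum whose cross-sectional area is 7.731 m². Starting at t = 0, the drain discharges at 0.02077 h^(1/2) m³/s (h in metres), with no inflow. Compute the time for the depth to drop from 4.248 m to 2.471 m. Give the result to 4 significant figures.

Mass balance (ρ constant): A dh/dt = −0.02077 √h.
Separate and integrate: 2(√h − √h₀) = −(0.02077/A) t.
t = 2A(√h₀ − √h)/0.02077 = 2·7.731·(√4.248 − √2.471)/0.02077
  = 15.4620 × (2.06107 − 1.57194) / 0.02077 = 364.125 s.

364.1 s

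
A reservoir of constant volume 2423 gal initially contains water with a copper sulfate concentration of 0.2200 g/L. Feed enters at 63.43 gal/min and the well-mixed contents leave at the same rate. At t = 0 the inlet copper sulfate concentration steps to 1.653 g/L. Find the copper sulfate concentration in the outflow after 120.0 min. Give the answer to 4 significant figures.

Unsteady species balance (constant V, well mixed): V dC/dt = Q(C_in − C).
Time constant τ = V/Q = 2423/63.43 = 38.1996 min.
Integrating: C(t) = C_in + (C₀ − C_in) e^(−t/τ).
C(120.0) = 1.653 + (0.2200 − 1.653)·e^(−120.0/38.1996) = 1.653 + (-1.43300)·0.0432225 = 1.59106 g/L.

1.591 g/L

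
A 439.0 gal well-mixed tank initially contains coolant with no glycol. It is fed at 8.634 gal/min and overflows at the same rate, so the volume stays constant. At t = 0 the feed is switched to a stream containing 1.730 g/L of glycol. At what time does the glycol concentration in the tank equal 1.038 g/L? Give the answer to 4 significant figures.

46.59 min

Species balance: V dC/dt = Q(C_in − C) ⇒ τ = V/Q = 50.8455 min.
C(t) = C_in + (C₀ − C_in) e^(−t/τ). Set C = 1.038 and solve for t:
e^(−t/τ) = (C − C_in)/(C₀ − C_in) = (1.038 − 1.730)/(0 − 1.730) = 0.400000
t = −τ ln(…) = 50.8455 × 0.916291 = 46.5893 min.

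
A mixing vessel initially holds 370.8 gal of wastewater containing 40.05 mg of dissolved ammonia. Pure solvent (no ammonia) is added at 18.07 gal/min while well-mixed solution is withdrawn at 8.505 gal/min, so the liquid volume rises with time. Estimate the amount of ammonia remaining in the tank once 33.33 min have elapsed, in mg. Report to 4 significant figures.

23.07 mg

Total volume: dV/dt = Q_in − Q_out = 9.56500 gal/min, so V(t) = 370.8 + 9.56500 t and V(33.33) = 689.601 gal.
No ammonia enters, so dm/dt = −Q_out · (m/V).
dm/m = −Q_out dt/(V₀ + 9.56500 t); integrating gives ln(m/m₀) = −(Q_out/(Q_in−Q_out)) ln(V/V₀).
m = m₀ (V₀/V)^(Q_out/(Q_in−Q_out)) = 40.05 × (370.8/689.601)^(0.889179) = 23.0678 mg.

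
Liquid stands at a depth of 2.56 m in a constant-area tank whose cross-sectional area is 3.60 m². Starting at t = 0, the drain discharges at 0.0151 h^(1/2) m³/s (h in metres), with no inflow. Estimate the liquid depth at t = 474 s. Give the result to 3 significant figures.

A dh/dt = −Q_out = −0.0151 √h.
This is separable: 2 d(√h)/dt = −0.0151/A, so √h = √h₀ − (0.0151/(2A)) t.
√h = √2.56 − 0.0151·474/(2·3.60) = 1.6000 − 0.99408 = 0.60592.
h = 0.60592² = 0.36714 m.

0.367 m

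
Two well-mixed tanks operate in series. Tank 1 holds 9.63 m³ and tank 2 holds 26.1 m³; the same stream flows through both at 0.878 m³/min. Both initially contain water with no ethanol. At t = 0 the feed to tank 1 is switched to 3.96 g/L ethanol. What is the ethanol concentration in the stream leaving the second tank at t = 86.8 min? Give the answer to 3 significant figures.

3.62 g/L

Each tank obeys Vᵢ dCᵢ/dt = Q(Cᵢ₋₁ − Cᵢ), so τᵢ = Vᵢ/Q.
τ₁ = 9.63/0.878 = 10.968 min; τ₂ = 26.1/0.878 = 29.727 min.
Solving the cascade with C₁(0)=C₂(0)=0 gives C₂(t) = C_in[1 − (τ₁ e^(−t/τ₁) − τ₂ e^(−t/τ₂))/(τ₁ − τ₂)].
At t = 86.8: e^(−t/τ₁) = 0.00036564, e^(−t/τ₂) = 0.053937.
C₂ = 3.96·[1 − (10.968·0.00036564 − 29.727·0.053937)/(-18.759)] = 3.96·0.91474 = 3.6224 g/L.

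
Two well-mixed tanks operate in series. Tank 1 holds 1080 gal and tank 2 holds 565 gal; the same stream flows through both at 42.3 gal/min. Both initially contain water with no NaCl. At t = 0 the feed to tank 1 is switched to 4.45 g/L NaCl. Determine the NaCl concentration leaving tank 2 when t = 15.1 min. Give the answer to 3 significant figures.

0.861 g/L

Time constants: τᵢ = Vᵢ/Q for each well-mixed tank.
τ₁ = 1080/42.3 = 25.532 min; τ₂ = 565/42.3 = 13.357 min.
Solving the cascade with C₁(0)=C₂(0)=0 gives C₂(t) = C_in[1 − (τ₁ e^(−t/τ₁) − τ₂ e^(−t/τ₂))/(τ₁ − τ₂)].
At t = 15.1: e^(−t/τ₁) = 0.55354, e^(−t/τ₂) = 0.32287.
C₂ = 4.45·[1 − (25.532·0.55354 − 13.357·0.32287)/(12.175)] = 4.45·0.19339 = 0.86060 g/L.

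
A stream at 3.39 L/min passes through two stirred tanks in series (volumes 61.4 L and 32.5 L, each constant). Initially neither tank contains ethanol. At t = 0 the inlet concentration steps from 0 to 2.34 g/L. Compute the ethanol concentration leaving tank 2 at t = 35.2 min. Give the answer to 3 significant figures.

1.69 g/L

Species balance on tank i: dCᵢ/dt = (Cᵢ₋₁ − Cᵢ)/τᵢ with τᵢ = Vᵢ/Q.
τ₁ = 61.4/3.39 = 18.112 min; τ₂ = 32.5/3.39 = 9.5870 min.
Solving the cascade with C₁(0)=C₂(0)=0 gives C₂(t) = C_in[1 − (τ₁ e^(−t/τ₁) − τ₂ e^(−t/τ₂))/(τ₁ − τ₂)].
At t = 35.2: e^(−t/τ₁) = 0.14321, e^(−t/τ₂) = 0.025435.
C₂ = 2.34·[1 − (18.112·0.14321 − 9.5870·0.025435)/(8.5251)] = 2.34·0.72435 = 1.6950 g/L.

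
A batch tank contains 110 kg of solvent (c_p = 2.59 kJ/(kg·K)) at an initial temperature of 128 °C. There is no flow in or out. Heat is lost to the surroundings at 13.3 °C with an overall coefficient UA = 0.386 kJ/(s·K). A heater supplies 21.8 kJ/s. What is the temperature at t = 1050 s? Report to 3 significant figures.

M c_p dT/dt = −UA(T − T_amb) + Q̇.
dT/dt = (T_ss − T)/τ with T_ss = T_amb + Q̇/UA = 13.3 + 21.8/0.386 = 69.777 °C, τ = M c_p/UA = 110·2.59/0.386 = 738.08 s.
Solution: T(t) = T_ss + (T₀ − T_ss) e^(−t/τ).
T(1050) = 69.777 + (58.223)·0.24109 = 83.813 °C.

83.8 °C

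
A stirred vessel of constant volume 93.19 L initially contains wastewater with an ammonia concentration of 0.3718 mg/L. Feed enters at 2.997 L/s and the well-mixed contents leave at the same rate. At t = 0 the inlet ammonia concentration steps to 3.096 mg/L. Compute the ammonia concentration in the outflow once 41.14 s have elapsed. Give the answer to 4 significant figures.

2.370 mg/L

Species balance on the tank: V dC/dt = Q(C_in − C).
Time constant τ = V/Q = 93.19/2.997 = 31.0944 s.
This is linear first-order; C(t) = C_in + (C₀ − C_in) e^(−t/τ).
C(41.14) = 3.096 + (0.3718 − 3.096)·e^(−41.14/31.0944) = 3.096 + (-2.72420)·0.266317 = 2.37050 mg/L.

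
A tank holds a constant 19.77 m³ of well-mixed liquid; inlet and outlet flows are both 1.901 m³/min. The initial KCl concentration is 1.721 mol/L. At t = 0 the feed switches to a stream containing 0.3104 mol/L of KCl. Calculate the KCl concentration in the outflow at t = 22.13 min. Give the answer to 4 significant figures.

Mass balance on the solute (V constant): V dC/dt = Q(C_in − C).
Rewrite as dC/dt + C/τ = C_in/τ, τ = V/Q = 10.3998 min.
Solution: C(t) = C_in + (C₀ − C_in) e^(−t/τ).
C(22.13) = 0.3104 + (1.721 − 0.3104)·e^(−22.13/10.3998) = 0.3104 + (1.41060)·0.119084 = 0.478380 mol/L.

0.4784 mol/L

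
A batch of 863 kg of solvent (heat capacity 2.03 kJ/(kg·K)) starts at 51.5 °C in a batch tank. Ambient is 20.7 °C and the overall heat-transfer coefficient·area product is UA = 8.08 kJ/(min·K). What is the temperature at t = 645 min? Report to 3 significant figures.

22.3 °C

Lumped-capacitance energy balance: M c_p dT/dt = UA(T_amb − T).
dT/dt = (T_ss − T)/τ with T_ss = T_amb = 20.700 °C, τ = M c_p/UA = 863·2.03/8.08 = 216.82 min.
Integrating: T(t) = T_ss + (T₀ − T_ss) e^(−t/τ).
T(645) = 20.700 + (30.800)·0.051055 = 22.273 °C.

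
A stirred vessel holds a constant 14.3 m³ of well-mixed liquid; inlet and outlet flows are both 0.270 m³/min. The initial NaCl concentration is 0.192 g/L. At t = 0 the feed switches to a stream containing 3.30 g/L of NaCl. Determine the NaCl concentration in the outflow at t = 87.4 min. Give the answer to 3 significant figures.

2.70 g/L

Transient balance on the dissolved component: V dC/dt = Q(C_in − C).
Rewrite as dC/dt + C/τ = C_in/τ, τ = V/Q = 52.963 min.
Solution: C(t) = C_in + (C₀ − C_in) e^(−t/τ).
C(87.4) = 3.30 + (0.192 − 3.30)·e^(−87.4/52.963) = 3.30 + (-3.1080)·0.19201 = 2.7032 g/L.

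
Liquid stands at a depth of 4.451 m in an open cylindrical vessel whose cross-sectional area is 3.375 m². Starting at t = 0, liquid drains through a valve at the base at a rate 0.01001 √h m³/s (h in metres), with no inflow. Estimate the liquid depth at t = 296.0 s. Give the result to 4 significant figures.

A dh/dt = −Q_out = −0.01001 √h.
∫ h^(−1/2) dh = −(0.01001/A) ∫ dt, giving 2√h = 2√h₀ − (0.01001/A) t.
√h = √4.451 − 0.01001·296.0/(2·3.375) = 2.10974 − 0.438957 = 1.67078.
h = 1.67078² = 2.79151 m.

2.792 m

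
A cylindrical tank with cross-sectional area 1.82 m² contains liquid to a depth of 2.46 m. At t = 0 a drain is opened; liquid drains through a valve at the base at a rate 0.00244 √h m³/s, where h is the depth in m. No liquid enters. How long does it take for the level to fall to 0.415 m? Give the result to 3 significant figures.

1380 s

A dh/dt = −Q_out = −0.00244 √h.
∫ h^(−1/2) dh = −(0.00244/A) ∫ dt, giving 2√h = 2√h₀ − (0.00244/A) t.
t = 2A(√h₀ − √h)/0.00244 = 2·1.82·(√2.46 − √0.415)/0.00244
  = 3.6400 × (1.5684 − 0.64420) / 0.00244 = 1378.8 s.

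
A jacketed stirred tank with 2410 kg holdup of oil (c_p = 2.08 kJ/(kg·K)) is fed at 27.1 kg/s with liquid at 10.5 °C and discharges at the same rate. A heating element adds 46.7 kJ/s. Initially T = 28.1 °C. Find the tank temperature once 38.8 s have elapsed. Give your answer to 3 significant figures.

22.2 °C

Energy balance: M c_p dT/dt = ṁ c_p (T_in − T) + 46.7.
τ = M/ṁ = 88.930 s; T_ss = T_in + Q̇/(ṁ c_p) = 10.5 + 46.7/(27.1·2.08) = 11.328 °C.
Solution: T(t) = T_ss + (T₀ − T_ss) e^(−t/τ).
T(38.8) = 11.328 + (16.772)·e^(−38.8/88.930) = 11.328 + (16.772)·0.64642 = 22.170 °C.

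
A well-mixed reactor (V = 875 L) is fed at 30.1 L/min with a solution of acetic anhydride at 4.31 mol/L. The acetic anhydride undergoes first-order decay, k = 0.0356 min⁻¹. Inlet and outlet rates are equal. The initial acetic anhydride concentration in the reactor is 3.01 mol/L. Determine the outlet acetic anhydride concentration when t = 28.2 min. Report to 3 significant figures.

2.24 mol/L

Species balance: V dC/dt = Q C_in − Q C − k V C.
This is linear with rate a = Q/V + k = 0.070000 min⁻¹.
C_ss = Q C_in/(Q + kV) = 2.1181 mol/L; C(t) = C_ss + (C₀ − C_ss) e^(−a t).
C(28.2) = 2.1181 + (0.89194)·e^(−0.070000·28.2) = 2.1181 + (0.89194)·0.13890 = 2.2419 mol/L.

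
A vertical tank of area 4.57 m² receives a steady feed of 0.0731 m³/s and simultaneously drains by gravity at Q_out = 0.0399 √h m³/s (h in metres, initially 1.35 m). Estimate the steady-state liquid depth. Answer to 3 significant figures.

3.36 m

Level balance: A dh/dt = 0.0731 − 0.0399 √h. Setting dh/dt = 0:
Q_in = 0.0399 √h_ss ⇒ √h_ss = 0.0731/0.0399 = 1.8321.
h_ss = 1.8321² = 3.3565 m. (Since h₀ = 1.35 m < h_ss, the level will rise toward this value.)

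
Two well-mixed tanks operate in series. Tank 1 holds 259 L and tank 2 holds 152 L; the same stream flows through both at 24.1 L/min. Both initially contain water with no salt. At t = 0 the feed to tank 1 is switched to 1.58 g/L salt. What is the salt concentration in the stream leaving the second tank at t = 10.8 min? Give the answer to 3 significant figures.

0.585 g/L

Species balance on tank i: dCᵢ/dt = (Cᵢ₋₁ − Cᵢ)/τᵢ with τᵢ = Vᵢ/Q.
τ₁ = 259/24.1 = 10.747 min; τ₂ = 152/24.1 = 6.3071 min.
Tank 1: C₁ = C_in(1 − e^(−t/τ₁)). Tank 2 (τ₁ ≠ τ₂): C₂ = C_in[1 − (τ₁ e^(−t/τ₁) − τ₂ e^(−t/τ₂))/(τ₁ − τ₂)].
At t = 10.8: e^(−t/τ₁) = 0.36607, e^(−t/τ₂) = 0.18044.
C₂ = 1.58·[1 − (10.747·0.36607 − 6.3071·0.18044)/(4.4398)] = 1.58·0.37024 = 0.58498 g/L.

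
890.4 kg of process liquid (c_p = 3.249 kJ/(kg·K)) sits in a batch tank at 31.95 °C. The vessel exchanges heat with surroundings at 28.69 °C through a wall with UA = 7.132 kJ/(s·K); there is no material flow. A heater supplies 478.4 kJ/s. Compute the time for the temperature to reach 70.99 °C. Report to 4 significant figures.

First-law balance (no shaft work): M c_p dT/dt = −UA(T − T_amb) + Q̇.
τ = M c_p/UA = 405.624 s; T_ss = T_amb + Q̇/UA = 28.69 + 478.4/7.132 = 95.7680 °C.
T(t) = T_ss + (T₀ − T_ss)e^(−t/τ); set T = 70.99:
t = −τ ln[(T − T_ss)/(T₀ − T_ss)] = −405.624 · ln(0.388260) = 383.753 s.

383.8 s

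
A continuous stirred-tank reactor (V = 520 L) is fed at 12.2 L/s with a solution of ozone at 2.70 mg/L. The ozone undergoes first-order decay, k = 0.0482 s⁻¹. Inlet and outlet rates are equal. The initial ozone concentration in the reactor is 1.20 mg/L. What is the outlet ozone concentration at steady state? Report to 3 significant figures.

0.884 mg/L

V dC/dt = Q(C_in − C) − k V C.
Steady state (dC/dt = 0): C_ss = Q C_in/(Q + kV) = C_in/(1 + kV/Q).
C_ss = 12.2·2.70/(12.2 + 0.0482·520) = 32.940/37.264 = 0.88396 mg/L.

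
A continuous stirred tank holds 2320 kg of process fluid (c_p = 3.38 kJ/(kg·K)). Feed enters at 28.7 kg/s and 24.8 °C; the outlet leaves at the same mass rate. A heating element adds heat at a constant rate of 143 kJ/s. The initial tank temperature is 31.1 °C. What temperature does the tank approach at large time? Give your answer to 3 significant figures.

First-law balance (no shaft work): M c_p dT/dt = ṁ c_p (T_in − T) + 143.
At steady state dT/dt = 0 ⇒ T_ss = T_in + Q̇/(ṁ c_p) = 24.8 + 143/(28.7·3.38) = 26.274 °C.

26.3 °C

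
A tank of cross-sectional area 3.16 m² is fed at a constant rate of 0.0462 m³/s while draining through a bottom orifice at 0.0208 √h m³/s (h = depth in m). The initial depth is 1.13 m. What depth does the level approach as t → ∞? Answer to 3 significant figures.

4.93 m

A dh/dt = Q_in − 0.0208 √h. Steady state requires inflow = outflow:
Q_in = 0.0208 √h_ss ⇒ √h_ss = 0.0462/0.0208 = 2.2212.
h_ss = 2.2212² = 4.9335 m. (Since h₀ = 1.13 m < h_ss, the level will rise toward this value.)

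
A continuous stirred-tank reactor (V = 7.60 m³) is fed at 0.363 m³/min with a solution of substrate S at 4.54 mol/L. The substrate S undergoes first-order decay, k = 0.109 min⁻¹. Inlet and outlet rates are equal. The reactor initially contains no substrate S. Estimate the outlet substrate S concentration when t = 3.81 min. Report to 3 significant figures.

0.622 mol/L

Species balance: V dC/dt = Q C_in − Q C − k V C.
This is linear with rate a = Q/V + k = 0.15676 min⁻¹.
C_ss = Q C_in/(Q + kV) = 1.3833 mol/L; C(t) = C_ss + (C₀ − C_ss) e^(−a t).
C(3.81) = 1.3833 + (-1.3833)·e^(−0.15676·3.81) = 1.3833 + (-1.3833)·0.55031 = 0.62204 mol/L.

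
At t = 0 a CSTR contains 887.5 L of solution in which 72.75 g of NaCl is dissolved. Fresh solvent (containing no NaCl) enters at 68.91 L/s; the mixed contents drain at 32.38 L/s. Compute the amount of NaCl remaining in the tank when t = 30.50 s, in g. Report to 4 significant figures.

Let m(t) be the amount of NaCl. Volume: V(t) = V₀ + (Q_in − Q_out) t = 887.5 + 36.5300 t; V(30.50) = 2001.66 L.
Species balance (pure solvent in): dm/dt = −Q_out · m/V(t).
dm/m = −Q_out dt/(V₀ + 36.5300 t); integrating gives ln(m/m₀) = −(Q_out/(Q_in−Q_out)) ln(V/V₀).
m = m₀ (V₀/V)^(Q_out/(Q_in−Q_out)) = 72.75 × (887.5/2001.66)^(0.886395) = 35.3784 g.

35.38 g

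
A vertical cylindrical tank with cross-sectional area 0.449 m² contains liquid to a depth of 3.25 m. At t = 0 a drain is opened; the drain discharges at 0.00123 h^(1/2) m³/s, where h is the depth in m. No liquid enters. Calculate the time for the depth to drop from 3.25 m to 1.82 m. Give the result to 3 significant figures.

A dh/dt = −Q_out = −0.00123 √h.
∫ h^(−1/2) dh = −(0.00123/A) ∫ dt, giving 2√h = 2√h₀ − (0.00123/A) t.
t = 2A(√h₀ − √h)/0.00123 = 2·0.449·(√3.25 − √1.82)/0.00123
  = 0.89800 × (1.8028 − 1.3491) / 0.00123 = 331.24 s.

331 s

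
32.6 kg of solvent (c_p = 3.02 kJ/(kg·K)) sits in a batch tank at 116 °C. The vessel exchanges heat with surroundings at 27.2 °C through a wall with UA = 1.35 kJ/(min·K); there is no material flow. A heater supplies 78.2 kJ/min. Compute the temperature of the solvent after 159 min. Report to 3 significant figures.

Unsteady energy balance on the tank contents: M c_p dT/dt = −UA(T − T_amb) + Q̇.
dT/dt = (T_ss − T)/τ with T_ss = T_amb + Q̇/UA = 27.2 + 78.2/1.35 = 85.126 °C, τ = M c_p/UA = 32.6·3.02/1.35 = 72.927 min.
T approaches T_ss exponentially: T(t) = T_ss + (T₀ − T_ss) e^(−t/τ).
T(159) = 85.126 + (30.874)·0.11301 = 88.615 °C.

88.6 °C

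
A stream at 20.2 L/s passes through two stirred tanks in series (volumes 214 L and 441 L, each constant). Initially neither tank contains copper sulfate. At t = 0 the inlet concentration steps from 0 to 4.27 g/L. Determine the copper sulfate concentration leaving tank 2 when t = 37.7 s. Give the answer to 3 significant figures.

Species balance on tank i: dCᵢ/dt = (Cᵢ₋₁ − Cᵢ)/τᵢ with τᵢ = Vᵢ/Q.
τ₁ = 214/20.2 = 10.594 s; τ₂ = 441/20.2 = 21.832 s.
Tank 1: C₁ = C_in(1 − e^(−t/τ₁)). Tank 2 (τ₁ ≠ τ₂): C₂ = C_in[1 − (τ₁ e^(−t/τ₁) − τ₂ e^(−t/τ₂))/(τ₁ − τ₂)].
At t = 37.7: e^(−t/τ₁) = 0.028479, e^(−t/τ₂) = 0.17784.
C₂ = 4.27·[1 − (10.594·0.028479 − 21.832·0.17784)/(-11.238)] = 4.27·0.68134 = 2.9093 g/L.

2.91 g/L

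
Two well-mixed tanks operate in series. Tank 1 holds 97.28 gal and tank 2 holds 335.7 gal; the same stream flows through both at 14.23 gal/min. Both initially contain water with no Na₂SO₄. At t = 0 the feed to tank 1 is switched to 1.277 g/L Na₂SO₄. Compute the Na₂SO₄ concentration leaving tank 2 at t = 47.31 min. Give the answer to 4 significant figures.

Species balance on tank i: dCᵢ/dt = (Cᵢ₋₁ − Cᵢ)/τᵢ with τᵢ = Vᵢ/Q.
τ₁ = 97.28/14.23 = 6.83626 min; τ₂ = 335.7/14.23 = 23.5910 min.
Solving the cascade with C₁(0)=C₂(0)=0 gives C₂(t) = C_in[1 − (τ₁ e^(−t/τ₁) − τ₂ e^(−t/τ₂))/(τ₁ − τ₂)].
At t = 47.31: e^(−t/τ₁) = 0.000987386, e^(−t/τ₂) = 0.134603.
C₂ = 1.277·[1 − (6.83626·0.000987386 − 23.5910·0.134603)/(-16.7547)] = 1.277·0.810879 = 1.03549 g/L.

1.035 g/L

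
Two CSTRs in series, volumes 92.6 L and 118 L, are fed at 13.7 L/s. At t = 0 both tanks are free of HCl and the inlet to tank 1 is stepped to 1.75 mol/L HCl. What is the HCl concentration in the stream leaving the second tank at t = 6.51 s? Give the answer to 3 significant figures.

Species balance on tank i: dCᵢ/dt = (Cᵢ₋₁ − Cᵢ)/τᵢ with τᵢ = Vᵢ/Q.
τ₁ = 92.6/13.7 = 6.7591 s; τ₂ = 118/13.7 = 8.6131 s.
Tank 1: C₁ = C_in(1 − e^(−t/τ₁)). Tank 2 (τ₁ ≠ τ₂): C₂ = C_in[1 − (τ₁ e^(−t/τ₁) − τ₂ e^(−t/τ₂))/(τ₁ − τ₂)].
At t = 6.51: e^(−t/τ₁) = 0.38169, e^(−t/τ₂) = 0.46962.
C₂ = 1.75·[1 − (6.7591·0.38169 − 8.6131·0.46962)/(-1.8540)] = 1.75·0.20980 = 0.36715 mol/L.

0.367 mol/L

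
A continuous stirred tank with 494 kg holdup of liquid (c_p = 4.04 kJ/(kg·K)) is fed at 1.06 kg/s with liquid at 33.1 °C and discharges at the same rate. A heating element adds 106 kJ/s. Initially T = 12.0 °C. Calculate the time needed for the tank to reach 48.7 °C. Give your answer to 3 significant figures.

751 s

M c_p dT/dt = ṁ c_p (T_in − T) + Q̇.
τ = M/ṁ = 466.04 s; T_ss = T_in + Q̇/(ṁ c_p) = 57.852 °C.
T(t) = T_ss + (T₀ − T_ss) e^(−t/τ). Set T = 48.7:
e^(−t/τ) = (48.7 − 57.852)/(12.0 − 57.852) = 0.19961
t = −466.04 · ln(0.19961) = 750.98 s.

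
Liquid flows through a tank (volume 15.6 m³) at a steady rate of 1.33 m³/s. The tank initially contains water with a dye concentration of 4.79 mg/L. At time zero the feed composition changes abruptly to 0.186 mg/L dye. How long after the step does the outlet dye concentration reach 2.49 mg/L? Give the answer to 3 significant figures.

8.12 s

Species balance: V dC/dt = Q(C_in − C) ⇒ τ = V/Q = 11.729 s.
C(t) = C_in + (C₀ − C_in) e^(−t/τ). Set C = 2.49 and solve for t:
e^(−t/τ) = (C − C_in)/(C₀ − C_in) = (2.49 − 0.186)/(4.79 − 0.186) = 0.50043
t = −τ ln(…) = 11.729 × 0.69228 = 8.1200 s.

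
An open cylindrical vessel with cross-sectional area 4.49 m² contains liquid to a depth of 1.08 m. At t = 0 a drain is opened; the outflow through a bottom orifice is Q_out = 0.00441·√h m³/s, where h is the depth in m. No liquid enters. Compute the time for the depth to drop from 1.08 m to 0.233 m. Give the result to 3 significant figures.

1130 s

Accumulation of liquid (constant cross-section A): A dh/dt = −0.00441 √h.
Separate and integrate: 2(√h − √h₀) = −(0.00441/A) t.
t = 2A(√h₀ − √h)/0.00441 = 2·4.49·(√1.08 − √0.233)/0.00441
  = 8.9800 × (1.0392 − 0.48270) / 0.00441 = 1133.3 s.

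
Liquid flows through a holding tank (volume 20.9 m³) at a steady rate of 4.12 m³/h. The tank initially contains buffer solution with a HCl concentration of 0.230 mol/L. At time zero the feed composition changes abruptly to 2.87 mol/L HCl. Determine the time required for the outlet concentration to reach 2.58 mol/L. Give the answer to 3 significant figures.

11.2 h

Unsteady species balance (constant V, well mixed): V dC/dt = Q(C_in − C), so τ = V/Q = 5.0728 h.
C(t) = C_in + (C₀ − C_in) e^(−t/τ). Set C = 2.58 and solve for t:
e^(−t/τ) = (C − C_in)/(C₀ − C_in) = (2.58 − 2.87)/(0.230 − 2.87) = 0.10985
t = −τ ln(…) = 5.0728 × 2.2087 = 11.204 h.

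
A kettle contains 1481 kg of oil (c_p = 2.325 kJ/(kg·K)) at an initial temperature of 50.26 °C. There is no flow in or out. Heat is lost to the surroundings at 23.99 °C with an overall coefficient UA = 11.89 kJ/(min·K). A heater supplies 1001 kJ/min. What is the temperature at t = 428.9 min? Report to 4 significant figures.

First-law balance (no shaft work): M c_p dT/dt = −UA(T − T_amb) + Q̇.
dT/dt = (T_ss − T)/τ with T_ss = T_amb + Q̇/UA = 23.99 + 1001/11.89 = 108.178 °C, τ = M c_p/UA = 1481·2.325/11.89 = 289.598 min.
Solution: T(t) = T_ss + (T₀ − T_ss) e^(−t/τ).
T(428.9) = 108.178 + (-57.9184)·0.227406 = 95.0074 °C.

95.01 °C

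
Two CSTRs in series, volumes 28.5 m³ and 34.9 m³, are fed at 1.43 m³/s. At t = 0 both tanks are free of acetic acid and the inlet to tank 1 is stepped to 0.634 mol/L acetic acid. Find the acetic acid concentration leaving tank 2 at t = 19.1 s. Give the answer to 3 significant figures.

0.136 mol/L

Species balance on tank i: dCᵢ/dt = (Cᵢ₋₁ − Cᵢ)/τᵢ with τᵢ = Vᵢ/Q.
τ₁ = 28.5/1.43 = 19.930 s; τ₂ = 34.9/1.43 = 24.406 s.
Solving the cascade with C₁(0)=C₂(0)=0 gives C₂(t) = C_in[1 − (τ₁ e^(−t/τ₁) − τ₂ e^(−t/τ₂))/(τ₁ − τ₂)].
At t = 19.1: e^(−t/τ₁) = 0.38352, e^(−t/τ₂) = 0.45721.
C₂ = 0.634·[1 − (19.930·0.38352 − 24.406·0.45721)/(-4.4755)] = 0.634·0.21465 = 0.13609 mol/L.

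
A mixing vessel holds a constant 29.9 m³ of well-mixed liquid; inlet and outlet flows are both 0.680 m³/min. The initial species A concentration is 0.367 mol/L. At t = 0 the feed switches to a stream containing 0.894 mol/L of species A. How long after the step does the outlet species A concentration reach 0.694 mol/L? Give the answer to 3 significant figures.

Species balance on the tank: V dC/dt = Q(C_in − C), so τ = V/Q = 43.971 min.
C(t) = C_in + (C₀ − C_in) e^(−t/τ). Set C = 0.694 and solve for t:
e^(−t/τ) = (C − C_in)/(C₀ − C_in) = (0.694 − 0.894)/(0.367 − 0.894) = 0.37951
t = −τ ln(…) = 43.971 × 0.96888 = 42.602 min.

42.6 min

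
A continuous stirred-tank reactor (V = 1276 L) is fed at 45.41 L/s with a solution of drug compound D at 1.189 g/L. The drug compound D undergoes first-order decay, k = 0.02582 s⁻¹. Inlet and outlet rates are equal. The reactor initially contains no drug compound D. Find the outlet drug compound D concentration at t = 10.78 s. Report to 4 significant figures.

Species balance: V dC/dt = Q C_in − Q C − k V C.
dC/dt = (Q/V) C_in − (Q/V + k) C; effective rate a = Q/V + k = 0.0355878 + 0.02582 = 0.0614078 s⁻¹.
C_ss = Q C_in/(Q + kV) = 0.689064 g/L; C(t) = C_ss + (C₀ − C_ss) e^(−a t).
C(10.78) = 0.689064 + (-0.689064)·e^(−0.0614078·10.78) = 0.689064 + (-0.689064)·0.515831 = 0.333623 g/L.

0.3336 g/L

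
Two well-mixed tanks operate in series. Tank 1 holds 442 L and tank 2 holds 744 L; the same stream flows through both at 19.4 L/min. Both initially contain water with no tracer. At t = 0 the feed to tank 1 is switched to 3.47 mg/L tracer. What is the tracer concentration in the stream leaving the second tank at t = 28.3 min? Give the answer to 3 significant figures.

0.849 mg/L

Each tank obeys Vᵢ dCᵢ/dt = Q(Cᵢ₋₁ − Cᵢ), so τᵢ = Vᵢ/Q.
τ₁ = 442/19.4 = 22.784 min; τ₂ = 744/19.4 = 38.351 min.
Solving the cascade with C₁(0)=C₂(0)=0 gives C₂(t) = C_in[1 − (τ₁ e^(−t/τ₁) − τ₂ e^(−t/τ₂))/(τ₁ − τ₂)].
At t = 28.3: e^(−t/τ₁) = 0.28877, e^(−t/τ₂) = 0.47810.
C₂ = 3.47·[1 − (22.784·0.28877 − 38.351·0.47810)/(-15.567)] = 3.47·0.24479 = 0.84944 mg/L.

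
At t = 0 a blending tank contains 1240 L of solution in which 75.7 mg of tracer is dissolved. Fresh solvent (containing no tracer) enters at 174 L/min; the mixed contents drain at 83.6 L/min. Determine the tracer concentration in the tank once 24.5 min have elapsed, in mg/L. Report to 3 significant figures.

Let m(t) be the amount of tracer. Volume: V(t) = V₀ + (Q_in − Q_out) t = 1240 + 90.400 t; V(24.5) = 3454.8 L.
Species balance (pure solvent in): dm/dt = −Q_out · m/V(t).
Separate: dm/m = −Q_out dt/V(t) ⇒ ln(m/m₀) = −(Q_out/(Q_in−Q_out)) ln(V/V₀).
m = m₀ (V₀/V)^(Q_out/(Q_in−Q_out)) = 75.7 × (1240/3454.8)^(0.92478) = 29.347 mg.
C = m/V = 29.347/3454.8 = 0.0084946 mg/L.

0.00849 mg/L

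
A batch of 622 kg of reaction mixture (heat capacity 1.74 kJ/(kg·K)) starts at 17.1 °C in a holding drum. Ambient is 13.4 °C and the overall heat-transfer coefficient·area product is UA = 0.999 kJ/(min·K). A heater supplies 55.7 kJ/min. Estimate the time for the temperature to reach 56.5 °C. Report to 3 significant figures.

Lumped-capacitance energy balance: M c_p dT/dt = UA(T_amb − T) + Q̇.
τ = M c_p/UA = 1083.4 min; T_ss = T_amb + Q̇/UA = 13.4 + 55.7/0.999 = 69.156 °C.
T(t) = T_ss + (T₀ − T_ss)e^(−t/τ); set T = 56.5:
t = −τ ln[(T − T_ss)/(T₀ − T_ss)] = −1083.4 · ln(0.24312) = 1532.1 min.

1530 min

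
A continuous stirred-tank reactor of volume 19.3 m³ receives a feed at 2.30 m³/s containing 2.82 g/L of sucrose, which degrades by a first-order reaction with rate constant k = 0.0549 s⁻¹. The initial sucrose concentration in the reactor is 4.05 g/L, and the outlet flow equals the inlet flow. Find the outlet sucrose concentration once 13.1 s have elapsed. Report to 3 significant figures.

2.15 g/L

Accumulation = in − out − consumed: V dC/dt = Q C_in − Q C − k V C.
This is linear with rate a = Q/V + k = 0.17407 s⁻¹.
C_ss = Q C_in/(Q + kV) = 1.9306 g/L; C(t) = C_ss + (C₀ − C_ss) e^(−a t).
C(13.1) = 1.9306 + (2.1194)·e^(−0.17407·13.1) = 1.9306 + (2.1194)·0.10225 = 2.1473 g/L.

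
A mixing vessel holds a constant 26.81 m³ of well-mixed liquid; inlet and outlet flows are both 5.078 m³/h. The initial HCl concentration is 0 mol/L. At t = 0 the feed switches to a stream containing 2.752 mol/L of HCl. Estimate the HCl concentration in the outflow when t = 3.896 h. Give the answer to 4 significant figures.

Mass balance on the solute (V constant): V dC/dt = Q(C_in − C).
So dC/dt = (C_in − C)/τ with τ = V/Q = 26.81/5.078 = 5.27964 h.
C approaches C_in exponentially: C(t) = C_in + (C₀ − C_in) e^(−t/τ).
C(3.896) = 2.752 + (0 − 2.752)·e^(−3.896/5.27964) = 2.752 + (-2.75200)·0.478103 = 1.43626 mol/L.

1.436 mol/L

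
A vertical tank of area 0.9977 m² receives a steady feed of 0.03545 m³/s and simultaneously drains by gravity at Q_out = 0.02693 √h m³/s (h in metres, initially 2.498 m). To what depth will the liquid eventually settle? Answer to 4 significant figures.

A dh/dt = Q_in − 0.02693 √h. Steady state requires inflow = outflow:
Q_in = 0.02693 √h_ss ⇒ √h_ss = 0.03545/0.02693 = 1.31638.
h_ss = 1.31638² = 1.73285 m. (Since h₀ = 2.498 m > h_ss, the level will fall toward this value.)

1.733 m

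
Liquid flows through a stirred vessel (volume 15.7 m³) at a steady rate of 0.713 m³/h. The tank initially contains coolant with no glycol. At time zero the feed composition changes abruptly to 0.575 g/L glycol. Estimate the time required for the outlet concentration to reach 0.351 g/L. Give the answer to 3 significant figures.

20.8 h

Species balance: V dC/dt = Q(C_in − C) ⇒ τ = V/Q = 22.020 h.
C(t) = C_in + (C₀ − C_in) e^(−t/τ). Set C = 0.351 and solve for t:
e^(−t/τ) = (C − C_in)/(C₀ − C_in) = (0.351 − 0.575)/(0 − 0.575) = 0.38957
t = −τ ln(…) = 22.020 × 0.94272 = 20.758 h.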